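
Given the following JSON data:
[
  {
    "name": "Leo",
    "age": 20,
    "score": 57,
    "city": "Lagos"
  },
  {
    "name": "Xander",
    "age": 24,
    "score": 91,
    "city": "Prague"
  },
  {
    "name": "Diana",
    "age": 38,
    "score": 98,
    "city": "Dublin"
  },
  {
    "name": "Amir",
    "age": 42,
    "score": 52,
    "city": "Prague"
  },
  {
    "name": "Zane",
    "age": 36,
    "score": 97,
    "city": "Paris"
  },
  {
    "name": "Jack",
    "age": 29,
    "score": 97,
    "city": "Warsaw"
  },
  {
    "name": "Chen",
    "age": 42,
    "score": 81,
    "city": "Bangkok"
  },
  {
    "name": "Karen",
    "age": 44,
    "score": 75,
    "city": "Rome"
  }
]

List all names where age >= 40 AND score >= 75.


Checking both conditions:
  Leo (age=20, score=57) -> no
  Xander (age=24, score=91) -> no
  Diana (age=38, score=98) -> no
  Amir (age=42, score=52) -> no
  Zane (age=36, score=97) -> no
  Jack (age=29, score=97) -> no
  Chen (age=42, score=81) -> YES
  Karen (age=44, score=75) -> YES


ANSWER: Chen, Karen


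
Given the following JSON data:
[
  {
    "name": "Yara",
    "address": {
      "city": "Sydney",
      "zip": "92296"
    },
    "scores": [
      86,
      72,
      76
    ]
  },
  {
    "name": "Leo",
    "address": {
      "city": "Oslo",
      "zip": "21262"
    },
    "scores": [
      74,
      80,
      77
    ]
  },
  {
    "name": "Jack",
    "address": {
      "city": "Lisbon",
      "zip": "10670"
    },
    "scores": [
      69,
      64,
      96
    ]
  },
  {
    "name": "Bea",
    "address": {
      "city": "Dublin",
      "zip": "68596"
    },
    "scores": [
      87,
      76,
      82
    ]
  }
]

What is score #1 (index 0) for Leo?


Path: records[1].scores[0]
Value: 74

ANSWER: 74


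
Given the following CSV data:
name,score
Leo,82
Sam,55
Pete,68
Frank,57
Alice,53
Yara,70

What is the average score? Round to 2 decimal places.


Scores: 82, 55, 68, 57, 53, 70
Sum = 385
Count = 6
Average = 385 / 6 = 64.17

ANSWER: 64.17


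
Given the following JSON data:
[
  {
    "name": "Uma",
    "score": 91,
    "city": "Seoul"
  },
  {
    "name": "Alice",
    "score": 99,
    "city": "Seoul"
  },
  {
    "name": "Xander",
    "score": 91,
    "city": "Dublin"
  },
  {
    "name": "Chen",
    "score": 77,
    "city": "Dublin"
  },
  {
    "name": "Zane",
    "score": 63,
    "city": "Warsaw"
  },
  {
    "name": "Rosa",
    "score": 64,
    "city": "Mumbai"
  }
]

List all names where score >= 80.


Filtering records where score >= 80:
  Uma (score=91) -> YES
  Alice (score=99) -> YES
  Xander (score=91) -> YES
  Chen (score=77) -> no
  Zane (score=63) -> no
  Rosa (score=64) -> no


ANSWER: Uma, Alice, Xander


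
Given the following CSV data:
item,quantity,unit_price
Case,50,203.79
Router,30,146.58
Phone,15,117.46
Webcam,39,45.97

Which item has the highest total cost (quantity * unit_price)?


Computing row totals:
  Case: 10189.5
  Router: 4397.4
  Phone: 1761.9
  Webcam: 1792.83
Maximum: Case (10189.5)

ANSWER: Case


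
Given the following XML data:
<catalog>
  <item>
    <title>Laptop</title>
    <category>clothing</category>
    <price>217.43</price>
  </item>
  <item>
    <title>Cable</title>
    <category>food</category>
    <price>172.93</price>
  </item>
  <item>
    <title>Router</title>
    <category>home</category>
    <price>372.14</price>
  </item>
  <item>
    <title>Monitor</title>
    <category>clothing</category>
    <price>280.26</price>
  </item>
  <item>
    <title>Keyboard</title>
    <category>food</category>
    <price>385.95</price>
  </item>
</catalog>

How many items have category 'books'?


Scanning <item> elements for <category>books</category>:
Count: 0

ANSWER: 0


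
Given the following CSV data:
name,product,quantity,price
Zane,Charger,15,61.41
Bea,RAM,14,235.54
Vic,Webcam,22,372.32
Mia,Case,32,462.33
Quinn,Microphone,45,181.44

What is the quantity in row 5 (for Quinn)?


Row 5: Quinn
Column 'quantity' = 45

ANSWER: 45


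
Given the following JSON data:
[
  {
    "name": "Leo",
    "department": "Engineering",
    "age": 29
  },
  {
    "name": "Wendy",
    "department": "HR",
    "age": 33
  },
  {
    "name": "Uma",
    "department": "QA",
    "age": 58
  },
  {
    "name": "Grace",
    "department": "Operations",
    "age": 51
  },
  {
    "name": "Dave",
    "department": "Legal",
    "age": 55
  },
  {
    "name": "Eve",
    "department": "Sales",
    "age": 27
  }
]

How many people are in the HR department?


Scanning records for department = HR
  Record 1: Wendy
Count: 1

ANSWER: 1


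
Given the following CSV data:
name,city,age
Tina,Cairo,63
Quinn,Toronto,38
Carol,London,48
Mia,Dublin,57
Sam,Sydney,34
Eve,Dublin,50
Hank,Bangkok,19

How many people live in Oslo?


Scanning city column for 'Oslo':
Total matches: 0

ANSWER: 0


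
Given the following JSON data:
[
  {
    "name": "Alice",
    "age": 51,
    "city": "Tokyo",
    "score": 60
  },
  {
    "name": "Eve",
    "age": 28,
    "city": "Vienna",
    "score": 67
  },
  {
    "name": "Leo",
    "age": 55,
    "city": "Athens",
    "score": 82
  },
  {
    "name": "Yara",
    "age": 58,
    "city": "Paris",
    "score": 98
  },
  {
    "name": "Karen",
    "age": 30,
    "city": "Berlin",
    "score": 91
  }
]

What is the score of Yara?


Looking up record where name = Yara
Record index: 3
Field 'score' = 98

ANSWER: 98


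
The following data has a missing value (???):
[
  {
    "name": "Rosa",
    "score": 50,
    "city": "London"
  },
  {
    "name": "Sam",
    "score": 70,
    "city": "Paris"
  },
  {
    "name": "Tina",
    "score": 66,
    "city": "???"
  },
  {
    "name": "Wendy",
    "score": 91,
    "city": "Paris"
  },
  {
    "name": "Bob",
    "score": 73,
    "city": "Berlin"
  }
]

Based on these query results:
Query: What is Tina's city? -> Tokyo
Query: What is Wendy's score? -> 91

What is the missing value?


The missing value is Tina's city
From query: Tina's city = Tokyo

ANSWER: Tokyo


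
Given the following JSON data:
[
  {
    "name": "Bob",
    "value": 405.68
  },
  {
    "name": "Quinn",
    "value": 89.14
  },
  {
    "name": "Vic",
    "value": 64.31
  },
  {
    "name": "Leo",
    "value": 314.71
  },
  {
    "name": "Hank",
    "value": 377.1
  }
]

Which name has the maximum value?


Comparing values:
  Bob: 405.68
  Quinn: 89.14
  Vic: 64.31
  Leo: 314.71
  Hank: 377.1
Maximum: Bob (405.68)

ANSWER: Bob


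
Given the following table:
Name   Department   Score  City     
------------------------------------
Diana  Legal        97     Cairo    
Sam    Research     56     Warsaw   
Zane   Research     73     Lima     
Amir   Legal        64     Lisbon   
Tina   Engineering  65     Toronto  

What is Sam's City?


Row 2: Sam
City = Warsaw

ANSWER: Warsaw


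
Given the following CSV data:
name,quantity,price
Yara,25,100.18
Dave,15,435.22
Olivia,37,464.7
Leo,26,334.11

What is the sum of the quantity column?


Values in 'quantity' column:
  Row 1: 25
  Row 2: 15
  Row 3: 37
  Row 4: 26
Sum = 25 + 15 + 37 + 26 = 103

ANSWER: 103


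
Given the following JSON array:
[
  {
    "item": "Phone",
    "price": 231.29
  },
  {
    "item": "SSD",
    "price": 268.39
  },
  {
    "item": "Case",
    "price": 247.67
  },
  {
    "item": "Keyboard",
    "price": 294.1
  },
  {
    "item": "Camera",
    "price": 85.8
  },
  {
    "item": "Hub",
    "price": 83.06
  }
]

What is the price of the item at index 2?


Array index 2 -> Case
price = 247.67

ANSWER: 247.67


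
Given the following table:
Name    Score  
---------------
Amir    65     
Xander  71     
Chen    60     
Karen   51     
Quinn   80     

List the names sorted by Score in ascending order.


Sorting by Score (ascending):
  Karen: 51
  Chen: 60
  Amir: 65
  Xander: 71
  Quinn: 80


ANSWER: Karen, Chen, Amir, Xander, Quinn


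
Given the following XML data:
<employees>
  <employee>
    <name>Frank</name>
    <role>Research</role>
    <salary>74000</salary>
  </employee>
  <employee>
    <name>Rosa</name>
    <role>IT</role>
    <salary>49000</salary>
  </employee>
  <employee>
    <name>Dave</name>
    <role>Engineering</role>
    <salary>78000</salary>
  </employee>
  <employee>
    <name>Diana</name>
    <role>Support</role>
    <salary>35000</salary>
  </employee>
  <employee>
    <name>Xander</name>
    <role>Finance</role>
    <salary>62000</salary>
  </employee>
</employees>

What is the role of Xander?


Searching for <employee> with <name>Xander</name>
Found at position 5
<role>Finance</role>

ANSWER: Finance


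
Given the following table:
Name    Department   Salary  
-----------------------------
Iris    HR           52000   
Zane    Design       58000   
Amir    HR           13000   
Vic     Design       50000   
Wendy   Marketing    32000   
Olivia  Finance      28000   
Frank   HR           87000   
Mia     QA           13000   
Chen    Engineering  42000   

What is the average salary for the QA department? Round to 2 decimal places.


QA department members:
  Mia: 13000
Sum = 13000
Count = 1
Average = 13000 / 1 = 13000.00

ANSWER: 13000.00


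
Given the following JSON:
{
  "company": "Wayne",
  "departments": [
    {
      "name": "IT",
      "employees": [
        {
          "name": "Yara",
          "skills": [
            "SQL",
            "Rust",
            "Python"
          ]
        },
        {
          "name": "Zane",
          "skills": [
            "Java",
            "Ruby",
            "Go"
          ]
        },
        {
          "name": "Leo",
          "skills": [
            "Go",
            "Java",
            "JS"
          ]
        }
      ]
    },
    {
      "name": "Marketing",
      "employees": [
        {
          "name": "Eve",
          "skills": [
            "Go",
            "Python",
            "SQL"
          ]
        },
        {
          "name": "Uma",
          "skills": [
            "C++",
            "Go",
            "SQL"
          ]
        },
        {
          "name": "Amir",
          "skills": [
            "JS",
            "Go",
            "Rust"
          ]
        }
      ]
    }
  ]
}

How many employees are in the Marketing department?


Path: departments[1].employees
Count: 3

ANSWER: 3


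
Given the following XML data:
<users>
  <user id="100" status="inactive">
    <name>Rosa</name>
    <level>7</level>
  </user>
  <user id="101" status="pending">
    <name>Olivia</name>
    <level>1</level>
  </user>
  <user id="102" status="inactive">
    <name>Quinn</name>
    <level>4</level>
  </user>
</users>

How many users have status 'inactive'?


Counting users with status='inactive':
  Rosa (id=100) -> MATCH
  Quinn (id=102) -> MATCH
Count: 2

ANSWER: 2


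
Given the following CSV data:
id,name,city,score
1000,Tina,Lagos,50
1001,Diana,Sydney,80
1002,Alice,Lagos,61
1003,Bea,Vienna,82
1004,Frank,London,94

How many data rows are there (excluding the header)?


Counting rows (excluding header):
Header: id,name,city,score
Data rows: 5

ANSWER: 5


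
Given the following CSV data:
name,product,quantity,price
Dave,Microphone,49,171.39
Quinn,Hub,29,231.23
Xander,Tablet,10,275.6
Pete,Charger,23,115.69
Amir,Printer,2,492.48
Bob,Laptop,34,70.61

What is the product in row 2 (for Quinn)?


Row 2: Quinn
Column 'product' = Hub

ANSWER: Hub


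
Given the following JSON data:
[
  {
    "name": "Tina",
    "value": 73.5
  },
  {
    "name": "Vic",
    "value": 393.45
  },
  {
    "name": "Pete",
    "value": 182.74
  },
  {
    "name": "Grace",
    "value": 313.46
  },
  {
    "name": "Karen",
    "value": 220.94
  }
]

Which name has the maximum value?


Comparing values:
  Tina: 73.5
  Vic: 393.45
  Pete: 182.74
  Grace: 313.46
  Karen: 220.94
Maximum: Vic (393.45)

ANSWER: Vic


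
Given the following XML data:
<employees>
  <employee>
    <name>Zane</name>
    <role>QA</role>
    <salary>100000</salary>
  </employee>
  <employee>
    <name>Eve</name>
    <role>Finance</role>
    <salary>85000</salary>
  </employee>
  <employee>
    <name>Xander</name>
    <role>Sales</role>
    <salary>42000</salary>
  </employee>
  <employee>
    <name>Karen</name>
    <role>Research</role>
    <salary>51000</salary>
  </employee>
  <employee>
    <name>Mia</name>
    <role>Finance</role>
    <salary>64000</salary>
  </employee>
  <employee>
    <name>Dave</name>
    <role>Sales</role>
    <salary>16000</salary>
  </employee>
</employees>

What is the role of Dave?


Searching for <employee> with <name>Dave</name>
Found at position 6
<role>Sales</role>

ANSWER: Sales


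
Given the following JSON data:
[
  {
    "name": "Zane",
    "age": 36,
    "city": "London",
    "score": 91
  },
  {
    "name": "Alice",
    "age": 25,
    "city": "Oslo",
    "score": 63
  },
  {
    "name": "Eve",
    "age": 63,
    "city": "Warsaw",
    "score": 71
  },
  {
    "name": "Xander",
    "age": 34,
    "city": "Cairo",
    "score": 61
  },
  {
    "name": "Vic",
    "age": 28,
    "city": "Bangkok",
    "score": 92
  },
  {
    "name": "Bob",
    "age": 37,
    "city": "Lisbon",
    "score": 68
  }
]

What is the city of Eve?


Looking up record where name = Eve
Record index: 2
Field 'city' = Warsaw

ANSWER: Warsaw


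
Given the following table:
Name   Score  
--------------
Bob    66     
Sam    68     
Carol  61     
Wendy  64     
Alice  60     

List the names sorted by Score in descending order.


Sorting by Score (descending):
  Sam: 68
  Bob: 66
  Wendy: 64
  Carol: 61
  Alice: 60


ANSWER: Sam, Bob, Wendy, Carol, Alice


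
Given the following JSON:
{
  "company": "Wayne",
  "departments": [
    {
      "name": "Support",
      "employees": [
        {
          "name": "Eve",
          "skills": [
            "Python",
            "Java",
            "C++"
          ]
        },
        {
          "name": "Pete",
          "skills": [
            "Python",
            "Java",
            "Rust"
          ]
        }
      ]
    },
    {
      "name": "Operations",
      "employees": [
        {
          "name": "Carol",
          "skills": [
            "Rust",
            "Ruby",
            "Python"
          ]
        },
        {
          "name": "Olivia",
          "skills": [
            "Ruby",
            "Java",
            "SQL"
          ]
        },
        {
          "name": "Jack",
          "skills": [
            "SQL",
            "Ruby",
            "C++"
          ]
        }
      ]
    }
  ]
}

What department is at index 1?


Path: departments[1].name
Value: Operations

ANSWER: Operations


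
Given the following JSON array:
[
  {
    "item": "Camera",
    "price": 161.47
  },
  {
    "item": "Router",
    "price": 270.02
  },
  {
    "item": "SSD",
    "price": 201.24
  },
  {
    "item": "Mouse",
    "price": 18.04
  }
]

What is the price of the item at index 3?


Array index 3 -> Mouse
price = 18.04

ANSWER: 18.04


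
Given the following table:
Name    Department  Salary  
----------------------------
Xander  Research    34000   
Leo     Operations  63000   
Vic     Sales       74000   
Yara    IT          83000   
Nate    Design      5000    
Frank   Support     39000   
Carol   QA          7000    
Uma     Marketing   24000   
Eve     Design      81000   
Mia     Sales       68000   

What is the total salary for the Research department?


Research department members:
  Xander: 34000
Total = 34000 = 34000

ANSWER: 34000


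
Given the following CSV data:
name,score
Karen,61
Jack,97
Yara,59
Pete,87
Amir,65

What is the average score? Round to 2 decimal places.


Scores: 61, 97, 59, 87, 65
Sum = 369
Count = 5
Average = 369 / 5 = 73.80

ANSWER: 73.80


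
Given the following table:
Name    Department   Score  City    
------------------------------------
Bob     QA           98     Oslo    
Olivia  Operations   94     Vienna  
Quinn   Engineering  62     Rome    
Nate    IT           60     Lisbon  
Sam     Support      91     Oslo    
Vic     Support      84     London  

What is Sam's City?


Row 5: Sam
City = Oslo

ANSWER: Oslo


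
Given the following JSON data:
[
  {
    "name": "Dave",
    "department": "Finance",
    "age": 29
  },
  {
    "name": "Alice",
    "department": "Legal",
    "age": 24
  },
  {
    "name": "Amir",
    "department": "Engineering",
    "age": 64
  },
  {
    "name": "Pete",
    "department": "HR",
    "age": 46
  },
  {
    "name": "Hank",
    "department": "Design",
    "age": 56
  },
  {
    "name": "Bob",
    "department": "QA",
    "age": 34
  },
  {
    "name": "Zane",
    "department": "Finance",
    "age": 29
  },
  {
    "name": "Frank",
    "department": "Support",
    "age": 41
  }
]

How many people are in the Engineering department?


Scanning records for department = Engineering
  Record 2: Amir
Count: 1

ANSWER: 1


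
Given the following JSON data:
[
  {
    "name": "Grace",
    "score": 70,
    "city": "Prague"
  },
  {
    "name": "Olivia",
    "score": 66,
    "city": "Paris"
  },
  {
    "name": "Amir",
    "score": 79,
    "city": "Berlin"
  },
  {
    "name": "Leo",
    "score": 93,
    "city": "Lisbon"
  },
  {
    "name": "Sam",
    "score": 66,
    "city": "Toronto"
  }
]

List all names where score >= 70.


Filtering records where score >= 70:
  Grace (score=70) -> YES
  Olivia (score=66) -> no
  Amir (score=79) -> YES
  Leo (score=93) -> YES
  Sam (score=66) -> no


ANSWER: Grace, Amir, Leo


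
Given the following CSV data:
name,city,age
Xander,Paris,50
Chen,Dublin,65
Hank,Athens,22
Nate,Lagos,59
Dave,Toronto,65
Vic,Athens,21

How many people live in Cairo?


Scanning city column for 'Cairo':
Total matches: 0

ANSWER: 0


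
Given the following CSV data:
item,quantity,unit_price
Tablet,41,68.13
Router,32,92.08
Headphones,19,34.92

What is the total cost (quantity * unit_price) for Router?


Row: Router
quantity = 32
unit_price = 92.08
total = 32 * 92.08 = 2946.56

ANSWER: 2946.56


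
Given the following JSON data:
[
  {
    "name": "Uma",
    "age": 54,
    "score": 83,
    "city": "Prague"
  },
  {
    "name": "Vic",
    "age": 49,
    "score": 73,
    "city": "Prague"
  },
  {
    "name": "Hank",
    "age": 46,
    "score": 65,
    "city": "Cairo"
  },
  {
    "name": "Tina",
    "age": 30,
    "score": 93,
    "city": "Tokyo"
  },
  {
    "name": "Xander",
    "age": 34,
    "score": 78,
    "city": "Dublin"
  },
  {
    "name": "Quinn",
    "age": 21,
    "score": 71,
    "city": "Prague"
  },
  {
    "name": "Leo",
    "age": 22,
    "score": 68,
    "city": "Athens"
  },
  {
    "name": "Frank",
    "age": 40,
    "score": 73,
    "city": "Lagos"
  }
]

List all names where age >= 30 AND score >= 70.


Checking both conditions:
  Uma (age=54, score=83) -> YES
  Vic (age=49, score=73) -> YES
  Hank (age=46, score=65) -> no
  Tina (age=30, score=93) -> YES
  Xander (age=34, score=78) -> YES
  Quinn (age=21, score=71) -> no
  Leo (age=22, score=68) -> no
  Frank (age=40, score=73) -> YES


ANSWER: Uma, Vic, Tina, Xander, Frank


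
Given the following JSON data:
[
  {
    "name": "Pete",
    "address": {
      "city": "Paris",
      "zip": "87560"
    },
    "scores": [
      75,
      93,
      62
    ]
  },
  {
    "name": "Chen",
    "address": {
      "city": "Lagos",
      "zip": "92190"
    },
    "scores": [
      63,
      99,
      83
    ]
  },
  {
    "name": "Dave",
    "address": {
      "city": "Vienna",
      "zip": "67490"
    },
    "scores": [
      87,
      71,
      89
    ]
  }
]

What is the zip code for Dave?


Path: records[2].address.zip
Value: 67490

ANSWER: 67490


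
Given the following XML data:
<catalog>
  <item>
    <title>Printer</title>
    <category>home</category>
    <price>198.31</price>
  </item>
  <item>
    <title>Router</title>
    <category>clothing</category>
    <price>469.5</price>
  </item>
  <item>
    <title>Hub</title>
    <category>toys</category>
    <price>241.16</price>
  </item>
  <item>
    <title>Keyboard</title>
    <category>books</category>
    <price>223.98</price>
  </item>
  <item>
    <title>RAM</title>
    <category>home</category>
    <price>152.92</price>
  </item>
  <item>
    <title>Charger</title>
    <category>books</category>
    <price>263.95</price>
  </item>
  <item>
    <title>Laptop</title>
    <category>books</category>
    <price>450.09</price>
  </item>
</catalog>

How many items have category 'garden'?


Scanning <item> elements for <category>garden</category>:
Count: 0

ANSWER: 0


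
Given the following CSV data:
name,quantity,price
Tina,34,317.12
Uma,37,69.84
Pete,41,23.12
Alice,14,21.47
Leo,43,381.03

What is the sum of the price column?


Values in 'price' column:
  Row 1: 317.12
  Row 2: 69.84
  Row 3: 23.12
  Row 4: 21.47
  Row 5: 381.03
Sum = 317.12 + 69.84 + 23.12 + 21.47 + 381.03 = 812.58

ANSWER: 812.58


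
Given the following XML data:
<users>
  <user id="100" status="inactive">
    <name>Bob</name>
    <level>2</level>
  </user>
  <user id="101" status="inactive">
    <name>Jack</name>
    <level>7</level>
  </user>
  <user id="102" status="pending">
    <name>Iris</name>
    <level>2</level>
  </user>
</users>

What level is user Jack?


Finding user: Jack
<level>7</level>

ANSWER: 7


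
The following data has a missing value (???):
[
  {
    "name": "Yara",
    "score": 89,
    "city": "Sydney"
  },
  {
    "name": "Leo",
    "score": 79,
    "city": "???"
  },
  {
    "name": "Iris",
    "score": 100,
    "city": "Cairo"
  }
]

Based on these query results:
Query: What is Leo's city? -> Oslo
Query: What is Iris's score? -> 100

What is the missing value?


The missing value is Leo's city
From query: Leo's city = Oslo

ANSWER: Oslo


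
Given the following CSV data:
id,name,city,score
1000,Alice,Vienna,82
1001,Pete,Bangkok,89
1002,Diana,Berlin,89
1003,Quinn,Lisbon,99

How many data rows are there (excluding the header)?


Counting rows (excluding header):
Header: id,name,city,score
Data rows: 4

ANSWER: 4


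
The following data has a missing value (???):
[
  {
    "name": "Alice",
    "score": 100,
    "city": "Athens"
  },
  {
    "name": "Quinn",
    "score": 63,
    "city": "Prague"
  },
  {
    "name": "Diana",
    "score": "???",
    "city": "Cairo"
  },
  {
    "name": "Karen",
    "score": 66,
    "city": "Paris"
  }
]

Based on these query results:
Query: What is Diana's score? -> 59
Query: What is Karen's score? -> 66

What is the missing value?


The missing value is Diana's score
From query: Diana's score = 59

ANSWER: 59


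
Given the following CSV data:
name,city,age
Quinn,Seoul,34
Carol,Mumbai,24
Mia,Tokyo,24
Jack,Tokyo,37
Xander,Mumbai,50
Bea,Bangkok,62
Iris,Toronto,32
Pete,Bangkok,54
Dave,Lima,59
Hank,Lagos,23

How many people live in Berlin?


Scanning city column for 'Berlin':
Total matches: 0

ANSWER: 0


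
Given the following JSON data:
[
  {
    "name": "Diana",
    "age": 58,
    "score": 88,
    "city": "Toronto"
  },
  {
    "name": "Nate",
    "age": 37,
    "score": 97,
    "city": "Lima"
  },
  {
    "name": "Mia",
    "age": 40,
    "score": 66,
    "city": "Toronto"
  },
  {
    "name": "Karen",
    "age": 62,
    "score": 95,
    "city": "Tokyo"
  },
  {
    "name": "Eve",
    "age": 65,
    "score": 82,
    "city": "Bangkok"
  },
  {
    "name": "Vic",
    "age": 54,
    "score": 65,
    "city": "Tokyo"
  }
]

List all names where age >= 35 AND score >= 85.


Checking both conditions:
  Diana (age=58, score=88) -> YES
  Nate (age=37, score=97) -> YES
  Mia (age=40, score=66) -> no
  Karen (age=62, score=95) -> YES
  Eve (age=65, score=82) -> no
  Vic (age=54, score=65) -> no


ANSWER: Diana, Nate, Karen


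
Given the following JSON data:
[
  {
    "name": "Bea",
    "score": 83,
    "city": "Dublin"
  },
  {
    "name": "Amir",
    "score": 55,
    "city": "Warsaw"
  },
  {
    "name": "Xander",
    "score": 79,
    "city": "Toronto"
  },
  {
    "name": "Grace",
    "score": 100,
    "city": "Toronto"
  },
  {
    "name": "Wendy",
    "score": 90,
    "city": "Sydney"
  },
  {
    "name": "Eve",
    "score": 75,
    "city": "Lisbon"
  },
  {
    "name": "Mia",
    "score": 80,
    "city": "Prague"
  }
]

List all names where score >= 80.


Filtering records where score >= 80:
  Bea (score=83) -> YES
  Amir (score=55) -> no
  Xander (score=79) -> no
  Grace (score=100) -> YES
  Wendy (score=90) -> YES
  Eve (score=75) -> no
  Mia (score=80) -> YES


ANSWER: Bea, Grace, Wendy, Mia


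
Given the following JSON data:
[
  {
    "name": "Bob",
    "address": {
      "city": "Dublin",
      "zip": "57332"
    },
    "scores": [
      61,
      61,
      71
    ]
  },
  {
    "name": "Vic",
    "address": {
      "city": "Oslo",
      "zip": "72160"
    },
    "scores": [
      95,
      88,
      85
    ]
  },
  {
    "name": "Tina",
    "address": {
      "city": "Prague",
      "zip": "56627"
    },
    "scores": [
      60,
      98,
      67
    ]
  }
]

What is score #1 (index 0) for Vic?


Path: records[1].scores[0]
Value: 95

ANSWER: 95


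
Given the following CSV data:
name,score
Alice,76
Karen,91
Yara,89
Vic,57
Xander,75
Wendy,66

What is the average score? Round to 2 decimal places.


Scores: 76, 91, 89, 57, 75, 66
Sum = 454
Count = 6
Average = 454 / 6 = 75.67

ANSWER: 75.67


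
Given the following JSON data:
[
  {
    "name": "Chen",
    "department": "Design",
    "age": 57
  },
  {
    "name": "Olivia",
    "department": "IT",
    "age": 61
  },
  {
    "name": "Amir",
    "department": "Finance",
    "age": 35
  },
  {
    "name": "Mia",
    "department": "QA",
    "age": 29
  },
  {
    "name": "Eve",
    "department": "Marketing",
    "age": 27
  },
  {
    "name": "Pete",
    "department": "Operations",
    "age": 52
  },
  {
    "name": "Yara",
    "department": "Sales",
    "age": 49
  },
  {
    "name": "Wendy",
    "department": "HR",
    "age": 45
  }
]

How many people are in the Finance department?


Scanning records for department = Finance
  Record 2: Amir
Count: 1

ANSWER: 1


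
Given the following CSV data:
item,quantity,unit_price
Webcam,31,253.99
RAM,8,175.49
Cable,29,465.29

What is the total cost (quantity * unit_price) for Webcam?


Row: Webcam
quantity = 31
unit_price = 253.99
total = 31 * 253.99 = 7873.69

ANSWER: 7873.69


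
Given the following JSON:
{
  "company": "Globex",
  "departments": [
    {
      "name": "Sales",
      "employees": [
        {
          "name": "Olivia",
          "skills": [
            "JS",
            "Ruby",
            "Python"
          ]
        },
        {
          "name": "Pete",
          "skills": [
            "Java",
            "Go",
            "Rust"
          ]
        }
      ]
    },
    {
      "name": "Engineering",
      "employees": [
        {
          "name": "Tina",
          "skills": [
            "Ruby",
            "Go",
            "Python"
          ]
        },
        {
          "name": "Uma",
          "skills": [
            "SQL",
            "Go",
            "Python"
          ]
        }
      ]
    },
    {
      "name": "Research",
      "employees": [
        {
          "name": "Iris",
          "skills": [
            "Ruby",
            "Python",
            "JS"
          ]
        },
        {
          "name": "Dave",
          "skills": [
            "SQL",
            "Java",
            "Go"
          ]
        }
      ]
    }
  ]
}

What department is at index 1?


Path: departments[1].name
Value: Engineering

ANSWER: Engineering


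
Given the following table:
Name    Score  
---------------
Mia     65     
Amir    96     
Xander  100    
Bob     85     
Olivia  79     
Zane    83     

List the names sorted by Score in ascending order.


Sorting by Score (ascending):
  Mia: 65
  Olivia: 79
  Zane: 83
  Bob: 85
  Amir: 96
  Xander: 100


ANSWER: Mia, Olivia, Zane, Bob, Amir, Xander


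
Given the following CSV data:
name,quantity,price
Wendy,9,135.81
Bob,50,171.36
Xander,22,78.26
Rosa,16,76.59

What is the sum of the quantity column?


Values in 'quantity' column:
  Row 1: 9
  Row 2: 50
  Row 3: 22
  Row 4: 16
Sum = 9 + 50 + 22 + 16 = 97

ANSWER: 97


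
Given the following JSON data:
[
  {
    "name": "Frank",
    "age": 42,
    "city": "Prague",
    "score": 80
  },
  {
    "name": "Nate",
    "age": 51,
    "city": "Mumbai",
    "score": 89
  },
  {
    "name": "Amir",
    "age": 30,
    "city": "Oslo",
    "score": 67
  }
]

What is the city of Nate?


Looking up record where name = Nate
Record index: 1
Field 'city' = Mumbai

ANSWER: Mumbai


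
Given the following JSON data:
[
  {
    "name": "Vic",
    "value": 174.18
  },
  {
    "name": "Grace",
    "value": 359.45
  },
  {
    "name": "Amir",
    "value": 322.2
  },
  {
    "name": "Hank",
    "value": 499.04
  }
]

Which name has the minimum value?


Comparing values:
  Vic: 174.18
  Grace: 359.45
  Amir: 322.2
  Hank: 499.04
Minimum: Vic (174.18)

ANSWER: Vic


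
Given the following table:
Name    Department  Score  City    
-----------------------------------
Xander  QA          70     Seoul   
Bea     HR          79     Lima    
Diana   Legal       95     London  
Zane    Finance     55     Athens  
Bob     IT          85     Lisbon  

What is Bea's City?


Row 2: Bea
City = Lima

ANSWER: Lima


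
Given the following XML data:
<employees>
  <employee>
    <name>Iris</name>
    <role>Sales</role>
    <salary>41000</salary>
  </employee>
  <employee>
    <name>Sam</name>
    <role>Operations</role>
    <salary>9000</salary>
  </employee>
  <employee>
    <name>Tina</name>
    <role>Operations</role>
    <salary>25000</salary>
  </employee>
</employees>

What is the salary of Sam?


Searching for <employee> with <name>Sam</name>
Found at position 2
<salary>9000</salary>

ANSWER: 9000


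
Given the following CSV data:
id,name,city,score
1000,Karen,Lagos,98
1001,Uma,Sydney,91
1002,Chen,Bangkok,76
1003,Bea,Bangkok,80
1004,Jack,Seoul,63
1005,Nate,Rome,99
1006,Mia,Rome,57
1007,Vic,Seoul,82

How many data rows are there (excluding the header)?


Counting rows (excluding header):
Header: id,name,city,score
Data rows: 8

ANSWER: 8


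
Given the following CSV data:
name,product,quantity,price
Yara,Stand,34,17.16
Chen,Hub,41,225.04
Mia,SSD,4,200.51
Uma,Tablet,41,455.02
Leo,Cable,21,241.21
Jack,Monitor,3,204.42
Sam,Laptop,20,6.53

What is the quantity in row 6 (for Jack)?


Row 6: Jack
Column 'quantity' = 3

ANSWER: 3


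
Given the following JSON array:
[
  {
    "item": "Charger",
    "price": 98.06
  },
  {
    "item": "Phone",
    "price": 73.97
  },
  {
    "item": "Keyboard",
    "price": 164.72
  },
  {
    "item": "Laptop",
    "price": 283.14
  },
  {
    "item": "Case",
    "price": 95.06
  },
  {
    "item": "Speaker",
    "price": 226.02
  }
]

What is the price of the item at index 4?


Array index 4 -> Case
price = 95.06

ANSWER: 95.06


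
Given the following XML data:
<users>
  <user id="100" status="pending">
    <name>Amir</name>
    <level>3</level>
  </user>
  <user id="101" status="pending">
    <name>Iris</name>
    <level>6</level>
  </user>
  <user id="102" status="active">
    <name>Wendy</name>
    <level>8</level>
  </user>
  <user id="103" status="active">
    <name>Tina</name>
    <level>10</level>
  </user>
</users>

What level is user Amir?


Finding user: Amir
<level>3</level>

ANSWER: 3


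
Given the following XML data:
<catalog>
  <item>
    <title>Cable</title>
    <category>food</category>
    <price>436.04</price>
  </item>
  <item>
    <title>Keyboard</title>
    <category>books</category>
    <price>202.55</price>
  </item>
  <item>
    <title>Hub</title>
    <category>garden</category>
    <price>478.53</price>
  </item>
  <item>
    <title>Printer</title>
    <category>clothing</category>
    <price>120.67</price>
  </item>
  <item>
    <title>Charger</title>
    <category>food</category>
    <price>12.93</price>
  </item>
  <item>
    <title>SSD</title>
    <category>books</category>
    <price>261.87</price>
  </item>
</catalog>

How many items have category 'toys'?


Scanning <item> elements for <category>toys</category>:
Count: 0

ANSWER: 0


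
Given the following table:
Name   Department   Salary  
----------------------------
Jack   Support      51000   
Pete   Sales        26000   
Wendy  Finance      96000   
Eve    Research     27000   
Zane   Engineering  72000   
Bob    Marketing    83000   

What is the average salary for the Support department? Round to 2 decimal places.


Support department members:
  Jack: 51000
Sum = 51000
Count = 1
Average = 51000 / 1 = 51000.00

ANSWER: 51000.00


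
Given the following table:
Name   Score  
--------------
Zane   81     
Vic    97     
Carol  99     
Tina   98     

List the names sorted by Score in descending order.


Sorting by Score (descending):
  Carol: 99
  Tina: 98
  Vic: 97
  Zane: 81


ANSWER: Carol, Tina, Vic, Zane


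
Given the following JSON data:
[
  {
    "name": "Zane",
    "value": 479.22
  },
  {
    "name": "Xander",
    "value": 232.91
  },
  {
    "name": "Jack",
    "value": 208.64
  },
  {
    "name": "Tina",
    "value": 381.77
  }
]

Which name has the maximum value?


Comparing values:
  Zane: 479.22
  Xander: 232.91
  Jack: 208.64
  Tina: 381.77
Maximum: Zane (479.22)

ANSWER: Zane


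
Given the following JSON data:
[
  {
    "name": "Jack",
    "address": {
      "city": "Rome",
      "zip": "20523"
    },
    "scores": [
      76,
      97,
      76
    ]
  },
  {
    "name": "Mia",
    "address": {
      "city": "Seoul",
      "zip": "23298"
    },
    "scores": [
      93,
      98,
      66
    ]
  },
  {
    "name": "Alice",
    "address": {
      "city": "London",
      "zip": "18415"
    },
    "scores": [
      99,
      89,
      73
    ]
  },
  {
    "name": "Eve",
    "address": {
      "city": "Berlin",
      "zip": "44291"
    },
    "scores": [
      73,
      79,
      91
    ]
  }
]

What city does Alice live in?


Path: records[2].address.city
Value: London

ANSWER: London


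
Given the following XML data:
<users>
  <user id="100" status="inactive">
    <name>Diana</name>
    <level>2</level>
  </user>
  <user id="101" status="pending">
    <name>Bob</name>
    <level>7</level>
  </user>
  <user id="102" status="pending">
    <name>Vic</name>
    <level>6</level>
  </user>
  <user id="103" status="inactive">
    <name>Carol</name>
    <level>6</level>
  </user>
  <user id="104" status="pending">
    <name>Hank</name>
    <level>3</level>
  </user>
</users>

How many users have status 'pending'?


Counting users with status='pending':
  Bob (id=101) -> MATCH
  Vic (id=102) -> MATCH
  Hank (id=104) -> MATCH
Count: 3

ANSWER: 3


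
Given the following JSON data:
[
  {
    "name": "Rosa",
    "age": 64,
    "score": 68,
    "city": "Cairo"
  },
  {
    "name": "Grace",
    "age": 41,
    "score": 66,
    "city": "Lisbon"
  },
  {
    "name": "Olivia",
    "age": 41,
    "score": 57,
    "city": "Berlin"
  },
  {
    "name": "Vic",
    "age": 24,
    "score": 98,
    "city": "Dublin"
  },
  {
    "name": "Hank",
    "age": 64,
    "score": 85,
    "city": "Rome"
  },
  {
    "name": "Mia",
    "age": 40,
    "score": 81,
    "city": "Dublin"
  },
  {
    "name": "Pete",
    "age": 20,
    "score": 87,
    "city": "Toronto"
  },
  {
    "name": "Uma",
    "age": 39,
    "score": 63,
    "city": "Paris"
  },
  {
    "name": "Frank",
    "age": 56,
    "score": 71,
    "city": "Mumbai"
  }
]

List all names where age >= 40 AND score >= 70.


Checking both conditions:
  Rosa (age=64, score=68) -> no
  Grace (age=41, score=66) -> no
  Olivia (age=41, score=57) -> no
  Vic (age=24, score=98) -> no
  Hank (age=64, score=85) -> YES
  Mia (age=40, score=81) -> YES
  Pete (age=20, score=87) -> no
  Uma (age=39, score=63) -> no
  Frank (age=56, score=71) -> YES


ANSWER: Hank, Mia, Frank


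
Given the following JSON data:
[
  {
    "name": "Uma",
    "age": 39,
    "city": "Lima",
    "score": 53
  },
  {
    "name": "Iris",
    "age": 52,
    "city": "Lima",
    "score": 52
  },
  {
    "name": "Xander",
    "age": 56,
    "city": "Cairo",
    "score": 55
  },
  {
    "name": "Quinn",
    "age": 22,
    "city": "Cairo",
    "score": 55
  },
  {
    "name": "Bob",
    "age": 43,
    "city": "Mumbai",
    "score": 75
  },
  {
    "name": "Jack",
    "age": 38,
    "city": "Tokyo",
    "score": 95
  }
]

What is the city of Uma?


Looking up record where name = Uma
Record index: 0
Field 'city' = Lima

ANSWER: Lima


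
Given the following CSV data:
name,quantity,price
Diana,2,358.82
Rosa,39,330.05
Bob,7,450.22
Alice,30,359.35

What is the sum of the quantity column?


Values in 'quantity' column:
  Row 1: 2
  Row 2: 39
  Row 3: 7
  Row 4: 30
Sum = 2 + 39 + 7 + 30 = 78

ANSWER: 78


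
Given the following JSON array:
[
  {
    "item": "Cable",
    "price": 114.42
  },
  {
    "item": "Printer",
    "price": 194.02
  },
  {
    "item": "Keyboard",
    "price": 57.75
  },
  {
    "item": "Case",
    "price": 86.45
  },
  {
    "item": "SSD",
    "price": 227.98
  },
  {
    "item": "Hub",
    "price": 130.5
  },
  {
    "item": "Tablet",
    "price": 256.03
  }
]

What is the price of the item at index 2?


Array index 2 -> Keyboard
price = 57.75

ANSWER: 57.75


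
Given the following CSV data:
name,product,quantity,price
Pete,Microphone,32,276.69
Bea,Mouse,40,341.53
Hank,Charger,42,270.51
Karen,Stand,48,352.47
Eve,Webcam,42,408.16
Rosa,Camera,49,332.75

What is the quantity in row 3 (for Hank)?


Row 3: Hank
Column 'quantity' = 42

ANSWER: 42


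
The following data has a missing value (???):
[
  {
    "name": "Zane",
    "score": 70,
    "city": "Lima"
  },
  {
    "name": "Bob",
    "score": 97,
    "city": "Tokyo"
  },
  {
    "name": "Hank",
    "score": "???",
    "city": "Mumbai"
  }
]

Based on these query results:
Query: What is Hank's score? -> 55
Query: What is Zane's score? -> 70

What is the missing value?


The missing value is Hank's score
From query: Hank's score = 55

ANSWER: 55


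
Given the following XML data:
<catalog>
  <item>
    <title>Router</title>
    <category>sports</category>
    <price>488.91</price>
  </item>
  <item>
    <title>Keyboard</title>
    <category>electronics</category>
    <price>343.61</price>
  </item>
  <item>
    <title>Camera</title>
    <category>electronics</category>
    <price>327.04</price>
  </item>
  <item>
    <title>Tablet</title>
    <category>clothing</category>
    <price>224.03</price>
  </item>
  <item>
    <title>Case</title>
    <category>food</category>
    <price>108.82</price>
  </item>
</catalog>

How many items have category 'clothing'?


Scanning <item> elements for <category>clothing</category>:
  Item 4: Tablet -> MATCH
Count: 1

ANSWER: 1


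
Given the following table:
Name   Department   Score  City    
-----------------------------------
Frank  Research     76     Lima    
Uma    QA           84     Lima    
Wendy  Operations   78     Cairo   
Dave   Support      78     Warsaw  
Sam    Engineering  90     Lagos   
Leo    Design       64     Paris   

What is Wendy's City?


Row 3: Wendy
City = Cairo

ANSWER: Cairo


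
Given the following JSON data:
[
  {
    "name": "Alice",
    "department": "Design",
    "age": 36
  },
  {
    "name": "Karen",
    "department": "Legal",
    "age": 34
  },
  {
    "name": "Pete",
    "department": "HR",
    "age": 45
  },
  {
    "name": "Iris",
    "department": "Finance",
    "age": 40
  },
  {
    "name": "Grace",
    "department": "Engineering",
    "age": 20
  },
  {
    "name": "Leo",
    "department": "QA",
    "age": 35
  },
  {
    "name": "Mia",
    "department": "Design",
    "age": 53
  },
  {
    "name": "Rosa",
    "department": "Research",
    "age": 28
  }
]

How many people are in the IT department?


Scanning records for department = IT
  No matches found
Count: 0

ANSWER: 0


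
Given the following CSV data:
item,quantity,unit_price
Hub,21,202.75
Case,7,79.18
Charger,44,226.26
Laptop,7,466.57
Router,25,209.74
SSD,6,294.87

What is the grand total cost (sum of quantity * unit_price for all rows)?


Computing row totals:
  Hub: 21 * 202.75 = 4257.75
  Case: 7 * 79.18 = 554.26
  Charger: 44 * 226.26 = 9955.44
  Laptop: 7 * 466.57 = 3265.99
  Router: 25 * 209.74 = 5243.5
  SSD: 6 * 294.87 = 1769.22
Grand total = 4257.75 + 554.26 + 9955.44 + 3265.99 + 5243.5 + 1769.22 = 25046.16

ANSWER: 25046.16
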